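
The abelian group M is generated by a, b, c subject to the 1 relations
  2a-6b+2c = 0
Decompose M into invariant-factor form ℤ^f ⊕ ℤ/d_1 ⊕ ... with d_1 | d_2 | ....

Answer: M ≅ ℤ^2 ⊕ ℤ/2

Derivation:
rank_ℚ(R)=1; free=3−1=2
SNF(R) diag = [2] → torsion [2]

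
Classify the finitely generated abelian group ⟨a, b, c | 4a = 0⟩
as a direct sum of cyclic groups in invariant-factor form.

rank_ℚ(R)=1; free=3−1=2
SNF(R) diag = [4] → torsion [4]

Answer: M ≅ ℤ^2 ⊕ ℤ/4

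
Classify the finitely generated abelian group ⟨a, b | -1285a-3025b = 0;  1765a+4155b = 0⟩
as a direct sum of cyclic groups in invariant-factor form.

rank_ℚ(R)=2; free=2−2=0
SNF(R) diag = [5, 10] → torsion [5, 10]

Answer: M ≅ ℤ/5 ⊕ ℤ/10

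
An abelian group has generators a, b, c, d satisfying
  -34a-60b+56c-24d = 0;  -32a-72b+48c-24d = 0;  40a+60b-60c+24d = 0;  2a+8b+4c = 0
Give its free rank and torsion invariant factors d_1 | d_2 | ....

rank_ℚ(R)=4; free=4−4=0
SNF(R) diag = [2, 4, 8, 24] → torsion [2, 4, 8, 24]

Answer: M ≅ ℤ/2 ⊕ ℤ/4 ⊕ ℤ/8 ⊕ ℤ/24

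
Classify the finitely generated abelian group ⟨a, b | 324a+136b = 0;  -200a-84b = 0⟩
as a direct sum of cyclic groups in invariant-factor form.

Answer: M ≅ ℤ/4 ⊕ ℤ/4

Derivation:
rank_ℚ(R)=2; free=2−2=0
SNF(R) diag = [4, 4] → torsion [4, 4]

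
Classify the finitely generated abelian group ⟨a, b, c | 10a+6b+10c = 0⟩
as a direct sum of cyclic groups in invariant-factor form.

rank_ℚ(R)=1; free=3−1=2
SNF(R) diag = [2] → torsion [2]

Answer: M ≅ ℤ^2 ⊕ ℤ/2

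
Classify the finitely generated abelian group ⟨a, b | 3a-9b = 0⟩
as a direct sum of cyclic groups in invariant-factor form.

rank_ℚ(R)=1; free=2−1=1
SNF(R) diag = [3] → torsion [3]

Answer: M ≅ ℤ^1 ⊕ ℤ/3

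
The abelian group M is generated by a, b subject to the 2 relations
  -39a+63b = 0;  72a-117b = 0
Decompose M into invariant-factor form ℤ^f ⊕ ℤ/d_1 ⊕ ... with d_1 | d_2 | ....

rank_ℚ(R)=2; free=2−2=0
SNF(R) diag = [3, 9] → torsion [3, 9]

Answer: M ≅ ℤ/3 ⊕ ℤ/9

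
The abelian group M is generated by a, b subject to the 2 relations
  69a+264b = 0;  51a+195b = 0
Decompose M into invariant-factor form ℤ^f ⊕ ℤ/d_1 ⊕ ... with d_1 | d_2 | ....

Answer: M ≅ ℤ/3 ⊕ ℤ/3

Derivation:
rank_ℚ(R)=2; free=2−2=0
SNF(R) diag = [3, 3] → torsion [3, 3]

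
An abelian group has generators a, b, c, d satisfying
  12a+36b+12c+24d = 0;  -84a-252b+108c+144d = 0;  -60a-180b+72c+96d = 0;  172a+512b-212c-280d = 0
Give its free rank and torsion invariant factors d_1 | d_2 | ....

Answer: M ≅ ℤ/4 ⊕ ℤ/12 ⊕ ℤ/12 ⊕ ℤ/24

Derivation:
rank_ℚ(R)=4; free=4−4=0
SNF(R) diag = [4, 12, 12, 24] → torsion [4, 12, 12, 24]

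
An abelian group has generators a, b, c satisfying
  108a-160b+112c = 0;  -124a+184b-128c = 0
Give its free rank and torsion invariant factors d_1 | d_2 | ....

rank_ℚ(R)=2; free=3−2=1
SNF(R) diag = [4, 8] → torsion [4, 8]

Answer: M ≅ ℤ^1 ⊕ ℤ/4 ⊕ ℤ/8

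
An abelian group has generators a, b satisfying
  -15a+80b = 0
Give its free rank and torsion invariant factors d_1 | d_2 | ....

Answer: M ≅ ℤ^1 ⊕ ℤ/5

Derivation:
rank_ℚ(R)=1; free=2−1=1
SNF(R) diag = [5] → torsion [5]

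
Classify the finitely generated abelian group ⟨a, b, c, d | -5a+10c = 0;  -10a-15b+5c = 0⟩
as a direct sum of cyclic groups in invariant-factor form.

rank_ℚ(R)=2; free=4−2=2
SNF(R) diag = [5, 15] → torsion [5, 15]

Answer: M ≅ ℤ^2 ⊕ ℤ/5 ⊕ ℤ/15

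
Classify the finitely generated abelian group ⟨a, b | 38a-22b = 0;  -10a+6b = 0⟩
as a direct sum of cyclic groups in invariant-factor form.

Answer: M ≅ ℤ/2 ⊕ ℤ/4

Derivation:
rank_ℚ(R)=2; free=2−2=0
SNF(R) diag = [2, 4] → torsion [2, 4]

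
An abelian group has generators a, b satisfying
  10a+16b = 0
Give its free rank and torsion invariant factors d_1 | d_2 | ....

Answer: M ≅ ℤ^1 ⊕ ℤ/2

Derivation:
rank_ℚ(R)=1; free=2−1=1
SNF(R) diag = [2] → torsion [2]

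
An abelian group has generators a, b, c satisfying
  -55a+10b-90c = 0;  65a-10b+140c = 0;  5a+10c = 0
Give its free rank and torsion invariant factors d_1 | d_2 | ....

Answer: M ≅ ℤ/5 ⊕ ℤ/10 ⊕ ℤ/30

Derivation:
rank_ℚ(R)=3; free=3−3=0
SNF(R) diag = [5, 10, 30] → torsion [5, 10, 30]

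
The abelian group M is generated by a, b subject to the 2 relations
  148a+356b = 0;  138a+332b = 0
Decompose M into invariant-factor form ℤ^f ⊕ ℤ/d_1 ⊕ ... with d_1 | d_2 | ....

Answer: M ≅ ℤ/2 ⊕ ℤ/4

Derivation:
rank_ℚ(R)=2; free=2−2=0
SNF(R) diag = [2, 4] → torsion [2, 4]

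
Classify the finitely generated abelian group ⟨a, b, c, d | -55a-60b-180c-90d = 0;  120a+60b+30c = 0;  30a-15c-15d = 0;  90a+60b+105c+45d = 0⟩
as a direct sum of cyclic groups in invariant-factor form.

Answer: M ≅ ℤ/5 ⊕ ℤ/15 ⊕ ℤ/30 ⊕ ℤ/60

Derivation:
rank_ℚ(R)=4; free=4−4=0
SNF(R) diag = [5, 15, 30, 60] → torsion [5, 15, 30, 60]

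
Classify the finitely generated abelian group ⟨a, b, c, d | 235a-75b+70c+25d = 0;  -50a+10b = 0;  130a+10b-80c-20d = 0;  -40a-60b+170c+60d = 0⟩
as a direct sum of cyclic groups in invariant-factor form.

rank_ℚ(R)=4; free=4−4=0
SNF(R) diag = [5, 10, 10, 20] → torsion [5, 10, 10, 20]

Answer: M ≅ ℤ/5 ⊕ ℤ/10 ⊕ ℤ/10 ⊕ ℤ/20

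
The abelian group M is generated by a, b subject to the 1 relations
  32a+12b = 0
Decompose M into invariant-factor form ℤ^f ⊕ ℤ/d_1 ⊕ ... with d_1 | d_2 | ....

Answer: M ≅ ℤ^1 ⊕ ℤ/4

Derivation:
rank_ℚ(R)=1; free=2−1=1
SNF(R) diag = [4] → torsion [4]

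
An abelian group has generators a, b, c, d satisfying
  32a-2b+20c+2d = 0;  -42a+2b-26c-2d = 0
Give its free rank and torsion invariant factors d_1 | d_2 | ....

Answer: M ≅ ℤ^2 ⊕ ℤ/2 ⊕ ℤ/2

Derivation:
rank_ℚ(R)=2; free=4−2=2
SNF(R) diag = [2, 2] → torsion [2, 2]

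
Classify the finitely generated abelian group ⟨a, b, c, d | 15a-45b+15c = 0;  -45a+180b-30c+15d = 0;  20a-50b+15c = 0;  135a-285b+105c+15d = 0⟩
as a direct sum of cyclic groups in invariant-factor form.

rank_ℚ(R)=4; free=4−4=0
SNF(R) diag = [5, 15, 15, 15] → torsion [5, 15, 15, 15]

Answer: M ≅ ℤ/5 ⊕ ℤ/15 ⊕ ℤ/15 ⊕ ℤ/15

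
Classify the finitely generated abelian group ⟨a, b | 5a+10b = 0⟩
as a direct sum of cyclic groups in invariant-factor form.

Answer: M ≅ ℤ^1 ⊕ ℤ/5

Derivation:
rank_ℚ(R)=1; free=2−1=1
SNF(R) diag = [5] → torsion [5]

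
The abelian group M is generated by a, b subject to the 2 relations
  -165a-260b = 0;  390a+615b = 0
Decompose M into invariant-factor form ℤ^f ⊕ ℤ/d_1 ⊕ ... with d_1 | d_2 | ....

rank_ℚ(R)=2; free=2−2=0
SNF(R) diag = [5, 15] → torsion [5, 15]

Answer: M ≅ ℤ/5 ⊕ ℤ/15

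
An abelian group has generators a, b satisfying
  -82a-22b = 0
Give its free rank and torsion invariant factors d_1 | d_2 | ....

rank_ℚ(R)=1; free=2−1=1
SNF(R) diag = [2] → torsion [2]

Answer: M ≅ ℤ^1 ⊕ ℤ/2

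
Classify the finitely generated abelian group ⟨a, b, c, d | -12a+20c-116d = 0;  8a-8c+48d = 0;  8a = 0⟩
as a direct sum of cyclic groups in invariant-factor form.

Answer: M ≅ ℤ^1 ⊕ ℤ/4 ⊕ ℤ/8 ⊕ ℤ/8

Derivation:
rank_ℚ(R)=3; free=4−3=1
SNF(R) diag = [4, 8, 8] → torsion [4, 8, 8]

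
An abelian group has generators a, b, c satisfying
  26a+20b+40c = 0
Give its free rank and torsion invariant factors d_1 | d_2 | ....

rank_ℚ(R)=1; free=3−1=2
SNF(R) diag = [2] → torsion [2]

Answer: M ≅ ℤ^2 ⊕ ℤ/2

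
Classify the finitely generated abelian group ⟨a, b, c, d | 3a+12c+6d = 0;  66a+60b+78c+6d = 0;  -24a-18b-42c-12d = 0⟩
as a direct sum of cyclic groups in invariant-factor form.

rank_ℚ(R)=3; free=4−3=1
SNF(R) diag = [3, 6, 18] → torsion [3, 6, 18]

Answer: M ≅ ℤ^1 ⊕ ℤ/3 ⊕ ℤ/6 ⊕ ℤ/18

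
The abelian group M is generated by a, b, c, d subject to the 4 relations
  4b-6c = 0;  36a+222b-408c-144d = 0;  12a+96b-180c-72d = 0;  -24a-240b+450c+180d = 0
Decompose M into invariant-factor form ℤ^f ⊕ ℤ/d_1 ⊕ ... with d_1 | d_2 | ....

rank_ℚ(R)=4; free=4−4=0
SNF(R) diag = [2, 6, 12, 36] → torsion [2, 6, 12, 36]

Answer: M ≅ ℤ/2 ⊕ ℤ/6 ⊕ ℤ/12 ⊕ ℤ/36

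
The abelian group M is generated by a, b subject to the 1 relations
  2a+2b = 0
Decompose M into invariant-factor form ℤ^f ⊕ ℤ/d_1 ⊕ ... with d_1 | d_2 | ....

Answer: M ≅ ℤ^1 ⊕ ℤ/2

Derivation:
rank_ℚ(R)=1; free=2−1=1
SNF(R) diag = [2] → torsion [2]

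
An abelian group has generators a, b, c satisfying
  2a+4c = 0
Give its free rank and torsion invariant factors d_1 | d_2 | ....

Answer: M ≅ ℤ^2 ⊕ ℤ/2

Derivation:
rank_ℚ(R)=1; free=3−1=2
SNF(R) diag = [2] → torsion [2]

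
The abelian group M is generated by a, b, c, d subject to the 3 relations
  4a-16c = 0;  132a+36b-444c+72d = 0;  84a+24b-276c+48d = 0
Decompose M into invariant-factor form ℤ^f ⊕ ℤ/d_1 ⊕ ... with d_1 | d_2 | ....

rank_ℚ(R)=3; free=4−3=1
SNF(R) diag = [4, 12, 12] → torsion [4, 12, 12]

Answer: M ≅ ℤ^1 ⊕ ℤ/4 ⊕ ℤ/12 ⊕ ℤ/12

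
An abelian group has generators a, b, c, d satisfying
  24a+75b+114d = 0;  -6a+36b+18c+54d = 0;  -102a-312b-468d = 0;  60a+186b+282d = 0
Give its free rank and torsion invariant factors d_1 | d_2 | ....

Answer: M ≅ ℤ/3 ⊕ ℤ/6 ⊕ ℤ/6 ⊕ ℤ/18

Derivation:
rank_ℚ(R)=4; free=4−4=0
SNF(R) diag = [3, 6, 6, 18] → torsion [3, 6, 6, 18]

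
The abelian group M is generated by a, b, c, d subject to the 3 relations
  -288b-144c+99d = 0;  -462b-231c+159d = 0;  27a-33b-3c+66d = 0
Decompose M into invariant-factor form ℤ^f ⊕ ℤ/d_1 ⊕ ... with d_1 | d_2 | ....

rank_ℚ(R)=3; free=4−3=1
SNF(R) diag = [3, 9, 27] → torsion [3, 9, 27]

Answer: M ≅ ℤ^1 ⊕ ℤ/3 ⊕ ℤ/9 ⊕ ℤ/27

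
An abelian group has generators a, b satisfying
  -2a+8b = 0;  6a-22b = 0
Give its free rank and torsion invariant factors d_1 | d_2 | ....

Answer: M ≅ ℤ/2 ⊕ ℤ/2

Derivation:
rank_ℚ(R)=2; free=2−2=0
SNF(R) diag = [2, 2] → torsion [2, 2]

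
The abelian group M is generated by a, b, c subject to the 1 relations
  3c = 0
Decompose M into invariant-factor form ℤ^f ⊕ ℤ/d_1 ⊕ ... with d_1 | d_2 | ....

rank_ℚ(R)=1; free=3−1=2
SNF(R) diag = [3] → torsion [3]

Answer: M ≅ ℤ^2 ⊕ ℤ/3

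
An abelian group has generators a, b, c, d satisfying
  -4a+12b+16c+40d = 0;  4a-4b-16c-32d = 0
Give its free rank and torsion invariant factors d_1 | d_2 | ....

rank_ℚ(R)=2; free=4−2=2
SNF(R) diag = [4, 8] → torsion [4, 8]

Answer: M ≅ ℤ^2 ⊕ ℤ/4 ⊕ ℤ/8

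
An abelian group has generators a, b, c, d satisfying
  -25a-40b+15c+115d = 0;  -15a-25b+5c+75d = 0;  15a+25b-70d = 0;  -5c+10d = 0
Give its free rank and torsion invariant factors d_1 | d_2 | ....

Answer: M ≅ ℤ/5 ⊕ ℤ/5 ⊕ ℤ/5 ⊕ ℤ/15

Derivation:
rank_ℚ(R)=4; free=4−4=0
SNF(R) diag = [5, 5, 5, 15] → torsion [5, 5, 5, 15]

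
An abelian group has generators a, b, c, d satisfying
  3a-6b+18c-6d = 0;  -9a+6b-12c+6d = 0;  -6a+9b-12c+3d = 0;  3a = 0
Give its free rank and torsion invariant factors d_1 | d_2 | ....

rank_ℚ(R)=4; free=4−4=0
SNF(R) diag = [3, 3, 6, 12] → torsion [3, 3, 6, 12]

Answer: M ≅ ℤ/3 ⊕ ℤ/3 ⊕ ℤ/6 ⊕ ℤ/12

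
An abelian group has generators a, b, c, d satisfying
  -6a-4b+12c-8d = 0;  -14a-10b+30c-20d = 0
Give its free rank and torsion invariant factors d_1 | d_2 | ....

rank_ℚ(R)=2; free=4−2=2
SNF(R) diag = [2, 2] → torsion [2, 2]

Answer: M ≅ ℤ^2 ⊕ ℤ/2 ⊕ ℤ/2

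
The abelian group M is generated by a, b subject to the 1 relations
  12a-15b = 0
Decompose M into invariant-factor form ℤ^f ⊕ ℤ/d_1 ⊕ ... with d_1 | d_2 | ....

Answer: M ≅ ℤ^1 ⊕ ℤ/3

Derivation:
rank_ℚ(R)=1; free=2−1=1
SNF(R) diag = [3] → torsion [3]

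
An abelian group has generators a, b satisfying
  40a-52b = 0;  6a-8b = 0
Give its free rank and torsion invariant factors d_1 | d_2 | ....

rank_ℚ(R)=2; free=2−2=0
SNF(R) diag = [2, 4] → torsion [2, 4]

Answer: M ≅ ℤ/2 ⊕ ℤ/4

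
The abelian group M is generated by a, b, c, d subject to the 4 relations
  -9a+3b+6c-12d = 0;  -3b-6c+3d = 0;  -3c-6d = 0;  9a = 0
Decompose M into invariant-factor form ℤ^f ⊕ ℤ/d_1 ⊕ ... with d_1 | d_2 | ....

Answer: M ≅ ℤ/3 ⊕ ℤ/3 ⊕ ℤ/9 ⊕ ℤ/9

Derivation:
rank_ℚ(R)=4; free=4−4=0
SNF(R) diag = [3, 3, 9, 9] → torsion [3, 3, 9, 9]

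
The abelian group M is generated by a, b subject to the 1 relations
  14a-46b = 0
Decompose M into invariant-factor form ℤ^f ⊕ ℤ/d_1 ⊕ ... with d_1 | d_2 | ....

rank_ℚ(R)=1; free=2−1=1
SNF(R) diag = [2] → torsion [2]

Answer: M ≅ ℤ^1 ⊕ ℤ/2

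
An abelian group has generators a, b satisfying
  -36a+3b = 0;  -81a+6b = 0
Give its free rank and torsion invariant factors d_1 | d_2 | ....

rank_ℚ(R)=2; free=2−2=0
SNF(R) diag = [3, 9] → torsion [3, 9]

Answer: M ≅ ℤ/3 ⊕ ℤ/9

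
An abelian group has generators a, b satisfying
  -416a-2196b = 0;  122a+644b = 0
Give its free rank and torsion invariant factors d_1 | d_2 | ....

Answer: M ≅ ℤ/2 ⊕ ℤ/4

Derivation:
rank_ℚ(R)=2; free=2−2=0
SNF(R) diag = [2, 4] → torsion [2, 4]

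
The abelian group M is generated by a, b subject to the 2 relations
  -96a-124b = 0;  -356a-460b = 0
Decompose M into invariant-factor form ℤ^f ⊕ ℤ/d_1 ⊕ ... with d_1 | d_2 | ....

Answer: M ≅ ℤ/4 ⊕ ℤ/4

Derivation:
rank_ℚ(R)=2; free=2−2=0
SNF(R) diag = [4, 4] → torsion [4, 4]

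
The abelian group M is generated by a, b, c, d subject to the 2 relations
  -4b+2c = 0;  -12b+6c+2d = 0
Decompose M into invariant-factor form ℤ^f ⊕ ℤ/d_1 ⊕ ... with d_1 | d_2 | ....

Answer: M ≅ ℤ^2 ⊕ ℤ/2 ⊕ ℤ/2

Derivation:
rank_ℚ(R)=2; free=4−2=2
SNF(R) diag = [2, 2] → torsion [2, 2]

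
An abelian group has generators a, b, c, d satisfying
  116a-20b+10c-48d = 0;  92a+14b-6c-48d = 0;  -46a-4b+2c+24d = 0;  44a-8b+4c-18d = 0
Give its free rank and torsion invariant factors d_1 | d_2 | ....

rank_ℚ(R)=4; free=4−4=0
SNF(R) diag = [2, 2, 2, 6] → torsion [2, 2, 2, 6]

Answer: M ≅ ℤ/2 ⊕ ℤ/2 ⊕ ℤ/2 ⊕ ℤ/6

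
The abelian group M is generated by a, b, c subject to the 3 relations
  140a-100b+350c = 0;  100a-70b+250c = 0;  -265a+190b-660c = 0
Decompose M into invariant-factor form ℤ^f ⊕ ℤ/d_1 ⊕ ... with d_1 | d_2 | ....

Answer: M ≅ ℤ/5 ⊕ ℤ/10 ⊕ ℤ/10

Derivation:
rank_ℚ(R)=3; free=3−3=0
SNF(R) diag = [5, 10, 10] → torsion [5, 10, 10]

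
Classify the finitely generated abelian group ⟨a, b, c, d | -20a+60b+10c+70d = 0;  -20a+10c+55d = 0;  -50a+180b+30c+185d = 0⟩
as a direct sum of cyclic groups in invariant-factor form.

Answer: M ≅ ℤ^1 ⊕ ℤ/5 ⊕ ℤ/10 ⊕ ℤ/30

Derivation:
rank_ℚ(R)=3; free=4−3=1
SNF(R) diag = [5, 10, 30] → torsion [5, 10, 30]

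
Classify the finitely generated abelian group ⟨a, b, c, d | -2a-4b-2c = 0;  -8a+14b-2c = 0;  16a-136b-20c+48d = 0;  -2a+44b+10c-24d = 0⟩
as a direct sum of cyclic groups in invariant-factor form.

rank_ℚ(R)=4; free=4−4=0
SNF(R) diag = [2, 6, 12, 24] → torsion [2, 6, 12, 24]

Answer: M ≅ ℤ/2 ⊕ ℤ/6 ⊕ ℤ/12 ⊕ ℤ/24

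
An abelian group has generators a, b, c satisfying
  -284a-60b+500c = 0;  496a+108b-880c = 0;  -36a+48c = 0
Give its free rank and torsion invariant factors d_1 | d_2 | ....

rank_ℚ(R)=3; free=3−3=0
SNF(R) diag = [4, 12, 12] → torsion [4, 12, 12]

Answer: M ≅ ℤ/4 ⊕ ℤ/12 ⊕ ℤ/12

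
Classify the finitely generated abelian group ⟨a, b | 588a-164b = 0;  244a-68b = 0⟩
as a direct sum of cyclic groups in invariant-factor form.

Answer: M ≅ ℤ/4 ⊕ ℤ/8

Derivation:
rank_ℚ(R)=2; free=2−2=0
SNF(R) diag = [4, 8] → torsion [4, 8]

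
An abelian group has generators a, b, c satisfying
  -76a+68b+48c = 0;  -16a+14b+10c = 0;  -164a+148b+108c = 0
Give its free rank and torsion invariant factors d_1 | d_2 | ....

Answer: M ≅ ℤ/2 ⊕ ℤ/4 ⊕ ℤ/12

Derivation:
rank_ℚ(R)=3; free=3−3=0
SNF(R) diag = [2, 4, 12] → torsion [2, 4, 12]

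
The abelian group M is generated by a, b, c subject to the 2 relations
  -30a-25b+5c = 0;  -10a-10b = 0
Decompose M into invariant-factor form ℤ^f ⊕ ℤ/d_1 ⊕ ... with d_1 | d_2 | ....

Answer: M ≅ ℤ^1 ⊕ ℤ/5 ⊕ ℤ/10

Derivation:
rank_ℚ(R)=2; free=3−2=1
SNF(R) diag = [5, 10] → torsion [5, 10]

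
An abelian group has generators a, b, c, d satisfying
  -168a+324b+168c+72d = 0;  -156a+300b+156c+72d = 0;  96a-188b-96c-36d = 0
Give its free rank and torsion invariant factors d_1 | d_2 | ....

Answer: M ≅ ℤ^1 ⊕ ℤ/4 ⊕ ℤ/12 ⊕ ℤ/36

Derivation:
rank_ℚ(R)=3; free=4−3=1
SNF(R) diag = [4, 12, 36] → torsion [4, 12, 36]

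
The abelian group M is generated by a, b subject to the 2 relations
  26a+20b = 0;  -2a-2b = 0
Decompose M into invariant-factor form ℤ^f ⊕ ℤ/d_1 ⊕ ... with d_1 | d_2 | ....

rank_ℚ(R)=2; free=2−2=0
SNF(R) diag = [2, 6] → torsion [2, 6]

Answer: M ≅ ℤ/2 ⊕ ℤ/6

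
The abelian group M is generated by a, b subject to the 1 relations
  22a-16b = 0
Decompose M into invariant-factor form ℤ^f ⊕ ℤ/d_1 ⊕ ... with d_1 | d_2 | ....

rank_ℚ(R)=1; free=2−1=1
SNF(R) diag = [2] → torsion [2]

Answer: M ≅ ℤ^1 ⊕ ℤ/2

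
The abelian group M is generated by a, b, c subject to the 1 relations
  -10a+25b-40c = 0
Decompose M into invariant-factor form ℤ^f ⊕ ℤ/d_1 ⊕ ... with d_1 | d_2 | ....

Answer: M ≅ ℤ^2 ⊕ ℤ/5

Derivation:
rank_ℚ(R)=1; free=3−1=2
SNF(R) diag = [5] → torsion [5]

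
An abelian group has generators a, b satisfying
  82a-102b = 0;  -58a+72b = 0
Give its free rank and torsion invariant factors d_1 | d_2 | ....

Answer: M ≅ ℤ/2 ⊕ ℤ/6

Derivation:
rank_ℚ(R)=2; free=2−2=0
SNF(R) diag = [2, 6] → torsion [2, 6]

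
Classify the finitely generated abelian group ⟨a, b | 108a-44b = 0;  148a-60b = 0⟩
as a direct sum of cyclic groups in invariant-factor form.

rank_ℚ(R)=2; free=2−2=0
SNF(R) diag = [4, 8] → torsion [4, 8]

Answer: M ≅ ℤ/4 ⊕ ℤ/8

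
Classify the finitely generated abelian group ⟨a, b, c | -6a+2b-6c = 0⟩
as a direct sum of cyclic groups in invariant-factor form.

rank_ℚ(R)=1; free=3−1=2
SNF(R) diag = [2] → torsion [2]

Answer: M ≅ ℤ^2 ⊕ ℤ/2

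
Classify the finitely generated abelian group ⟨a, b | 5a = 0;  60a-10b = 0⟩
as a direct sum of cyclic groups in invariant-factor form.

Answer: M ≅ ℤ/5 ⊕ ℤ/10

Derivation:
rank_ℚ(R)=2; free=2−2=0
SNF(R) diag = [5, 10] → torsion [5, 10]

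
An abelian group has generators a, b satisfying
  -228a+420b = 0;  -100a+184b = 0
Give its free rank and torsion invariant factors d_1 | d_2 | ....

rank_ℚ(R)=2; free=2−2=0
SNF(R) diag = [4, 12] → torsion [4, 12]

Answer: M ≅ ℤ/4 ⊕ ℤ/12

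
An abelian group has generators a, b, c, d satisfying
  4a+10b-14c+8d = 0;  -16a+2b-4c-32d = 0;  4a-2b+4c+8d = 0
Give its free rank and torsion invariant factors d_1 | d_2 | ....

rank_ℚ(R)=3; free=4−3=1
SNF(R) diag = [2, 6, 12] → torsion [2, 6, 12]

Answer: M ≅ ℤ^1 ⊕ ℤ/2 ⊕ ℤ/6 ⊕ ℤ/12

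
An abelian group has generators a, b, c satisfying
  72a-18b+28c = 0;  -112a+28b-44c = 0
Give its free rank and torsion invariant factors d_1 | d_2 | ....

Answer: M ≅ ℤ^1 ⊕ ℤ/2 ⊕ ℤ/4

Derivation:
rank_ℚ(R)=2; free=3−2=1
SNF(R) diag = [2, 4] → torsion [2, 4]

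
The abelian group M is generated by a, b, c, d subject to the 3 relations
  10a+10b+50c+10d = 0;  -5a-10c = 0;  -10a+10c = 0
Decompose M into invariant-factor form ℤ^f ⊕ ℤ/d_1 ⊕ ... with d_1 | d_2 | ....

Answer: M ≅ ℤ^1 ⊕ ℤ/5 ⊕ ℤ/10 ⊕ ℤ/30

Derivation:
rank_ℚ(R)=3; free=4−3=1
SNF(R) diag = [5, 10, 30] → torsion [5, 10, 30]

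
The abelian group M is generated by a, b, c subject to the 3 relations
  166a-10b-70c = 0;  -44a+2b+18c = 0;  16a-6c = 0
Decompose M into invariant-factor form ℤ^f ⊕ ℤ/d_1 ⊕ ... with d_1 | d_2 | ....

Answer: M ≅ ℤ/2 ⊕ ℤ/2 ⊕ ℤ/2

Derivation:
rank_ℚ(R)=3; free=3−3=0
SNF(R) diag = [2, 2, 2] → torsion [2, 2, 2]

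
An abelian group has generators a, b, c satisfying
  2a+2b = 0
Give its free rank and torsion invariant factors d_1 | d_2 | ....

Answer: M ≅ ℤ^2 ⊕ ℤ/2

Derivation:
rank_ℚ(R)=1; free=3−1=2
SNF(R) diag = [2] → torsion [2]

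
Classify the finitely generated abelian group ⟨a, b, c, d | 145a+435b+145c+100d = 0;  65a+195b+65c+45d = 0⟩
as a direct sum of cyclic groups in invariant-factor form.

Answer: M ≅ ℤ^2 ⊕ ℤ/5 ⊕ ℤ/5

Derivation:
rank_ℚ(R)=2; free=4−2=2
SNF(R) diag = [5, 5] → torsion [5, 5]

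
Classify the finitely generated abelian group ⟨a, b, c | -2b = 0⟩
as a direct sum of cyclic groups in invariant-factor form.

Answer: M ≅ ℤ^2 ⊕ ℤ/2

Derivation:
rank_ℚ(R)=1; free=3−1=2
SNF(R) diag = [2] → torsion [2]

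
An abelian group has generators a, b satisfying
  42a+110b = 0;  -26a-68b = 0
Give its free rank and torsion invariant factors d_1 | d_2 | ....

rank_ℚ(R)=2; free=2−2=0
SNF(R) diag = [2, 2] → torsion [2, 2]

Answer: M ≅ ℤ/2 ⊕ ℤ/2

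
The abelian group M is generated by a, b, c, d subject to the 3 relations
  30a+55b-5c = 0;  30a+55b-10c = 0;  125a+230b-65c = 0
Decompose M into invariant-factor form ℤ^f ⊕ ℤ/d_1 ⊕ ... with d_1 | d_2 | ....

rank_ℚ(R)=3; free=4−3=1
SNF(R) diag = [5, 5, 5] → torsion [5, 5, 5]

Answer: M ≅ ℤ^1 ⊕ ℤ/5 ⊕ ℤ/5 ⊕ ℤ/5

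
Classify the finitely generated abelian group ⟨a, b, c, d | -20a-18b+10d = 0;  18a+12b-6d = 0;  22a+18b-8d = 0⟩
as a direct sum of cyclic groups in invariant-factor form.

rank_ℚ(R)=3; free=4−3=1
SNF(R) diag = [2, 6, 12] → torsion [2, 6, 12]

Answer: M ≅ ℤ^1 ⊕ ℤ/2 ⊕ ℤ/6 ⊕ ℤ/12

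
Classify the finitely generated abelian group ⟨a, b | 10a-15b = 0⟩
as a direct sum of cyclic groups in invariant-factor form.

Answer: M ≅ ℤ^1 ⊕ ℤ/5

Derivation:
rank_ℚ(R)=1; free=2−1=1
SNF(R) diag = [5] → torsion [5]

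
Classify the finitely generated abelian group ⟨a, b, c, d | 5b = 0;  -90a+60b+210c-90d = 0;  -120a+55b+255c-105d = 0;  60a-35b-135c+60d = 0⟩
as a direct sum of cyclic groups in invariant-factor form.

rank_ℚ(R)=4; free=4−4=0
SNF(R) diag = [5, 15, 15, 30] → torsion [5, 15, 15, 30]

Answer: M ≅ ℤ/5 ⊕ ℤ/15 ⊕ ℤ/15 ⊕ ℤ/30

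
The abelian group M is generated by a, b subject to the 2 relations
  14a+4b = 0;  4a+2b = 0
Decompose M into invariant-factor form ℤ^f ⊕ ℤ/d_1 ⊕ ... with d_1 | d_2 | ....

rank_ℚ(R)=2; free=2−2=0
SNF(R) diag = [2, 6] → torsion [2, 6]

Answer: M ≅ ℤ/2 ⊕ ℤ/6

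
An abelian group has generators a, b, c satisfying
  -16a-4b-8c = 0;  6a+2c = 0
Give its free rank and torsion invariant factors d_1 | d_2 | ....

rank_ℚ(R)=2; free=3−2=1
SNF(R) diag = [2, 4] → torsion [2, 4]

Answer: M ≅ ℤ^1 ⊕ ℤ/2 ⊕ ℤ/4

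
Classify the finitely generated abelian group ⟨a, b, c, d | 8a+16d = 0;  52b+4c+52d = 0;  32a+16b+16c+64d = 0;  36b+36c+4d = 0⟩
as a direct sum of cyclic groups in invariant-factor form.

Answer: M ≅ ℤ/4 ⊕ ℤ/8 ⊕ ℤ/16 ⊕ ℤ/48

Derivation:
rank_ℚ(R)=4; free=4−4=0
SNF(R) diag = [4, 8, 16, 48] → torsion [4, 8, 16, 48]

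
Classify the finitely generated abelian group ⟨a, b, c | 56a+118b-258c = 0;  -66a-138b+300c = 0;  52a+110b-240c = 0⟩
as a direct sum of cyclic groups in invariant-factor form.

Answer: M ≅ ℤ/2 ⊕ ℤ/6 ⊕ ℤ/6

Derivation:
rank_ℚ(R)=3; free=3−3=0
SNF(R) diag = [2, 6, 6] → torsion [2, 6, 6]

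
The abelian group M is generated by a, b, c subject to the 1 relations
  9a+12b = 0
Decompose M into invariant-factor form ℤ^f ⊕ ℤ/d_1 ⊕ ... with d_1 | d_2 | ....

rank_ℚ(R)=1; free=3−1=2
SNF(R) diag = [3] → torsion [3]

Answer: M ≅ ℤ^2 ⊕ ℤ/3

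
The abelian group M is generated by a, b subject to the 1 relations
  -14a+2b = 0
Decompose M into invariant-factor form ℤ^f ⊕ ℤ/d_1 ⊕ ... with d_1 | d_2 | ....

Answer: M ≅ ℤ^1 ⊕ ℤ/2

Derivation:
rank_ℚ(R)=1; free=2−1=1
SNF(R) diag = [2] → torsion [2]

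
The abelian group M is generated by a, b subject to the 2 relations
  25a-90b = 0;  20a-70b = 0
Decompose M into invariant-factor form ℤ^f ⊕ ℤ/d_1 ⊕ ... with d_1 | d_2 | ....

rank_ℚ(R)=2; free=2−2=0
SNF(R) diag = [5, 10] → torsion [5, 10]

Answer: M ≅ ℤ/5 ⊕ ℤ/10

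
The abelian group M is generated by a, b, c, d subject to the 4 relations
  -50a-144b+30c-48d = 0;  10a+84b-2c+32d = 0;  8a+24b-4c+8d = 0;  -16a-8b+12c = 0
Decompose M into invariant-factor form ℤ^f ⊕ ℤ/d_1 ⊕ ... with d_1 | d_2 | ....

rank_ℚ(R)=4; free=4−4=0
SNF(R) diag = [2, 4, 4, 8] → torsion [2, 4, 4, 8]

Answer: M ≅ ℤ/2 ⊕ ℤ/4 ⊕ ℤ/4 ⊕ ℤ/8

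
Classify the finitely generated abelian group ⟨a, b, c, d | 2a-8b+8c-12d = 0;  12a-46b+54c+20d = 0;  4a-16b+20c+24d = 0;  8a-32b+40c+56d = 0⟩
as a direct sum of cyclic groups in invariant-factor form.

Answer: M ≅ ℤ/2 ⊕ ℤ/2 ⊕ ℤ/4 ⊕ ℤ/8

Derivation:
rank_ℚ(R)=4; free=4−4=0
SNF(R) diag = [2, 2, 4, 8] → torsion [2, 2, 4, 8]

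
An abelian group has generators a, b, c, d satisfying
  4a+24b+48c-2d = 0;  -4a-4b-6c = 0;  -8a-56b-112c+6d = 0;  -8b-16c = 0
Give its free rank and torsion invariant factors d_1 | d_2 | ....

Answer: M ≅ ℤ/2 ⊕ ℤ/2 ⊕ ℤ/4 ⊕ ℤ/8

Derivation:
rank_ℚ(R)=4; free=4−4=0
SNF(R) diag = [2, 2, 4, 8] → torsion [2, 2, 4, 8]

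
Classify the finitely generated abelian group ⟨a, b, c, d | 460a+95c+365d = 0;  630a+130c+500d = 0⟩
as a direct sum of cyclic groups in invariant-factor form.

Answer: M ≅ ℤ^2 ⊕ ℤ/5 ⊕ ℤ/10

Derivation:
rank_ℚ(R)=2; free=4−2=2
SNF(R) diag = [5, 10] → torsion [5, 10]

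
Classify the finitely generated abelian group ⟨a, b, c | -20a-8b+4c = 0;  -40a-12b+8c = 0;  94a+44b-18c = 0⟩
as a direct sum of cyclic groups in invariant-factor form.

rank_ℚ(R)=3; free=3−3=0
SNF(R) diag = [2, 4, 8] → torsion [2, 4, 8]

Answer: M ≅ ℤ/2 ⊕ ℤ/4 ⊕ ℤ/8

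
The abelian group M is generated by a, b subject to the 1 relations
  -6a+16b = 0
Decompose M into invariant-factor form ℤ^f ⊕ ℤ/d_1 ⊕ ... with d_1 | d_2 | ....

Answer: M ≅ ℤ^1 ⊕ ℤ/2

Derivation:
rank_ℚ(R)=1; free=2−1=1
SNF(R) diag = [2] → torsion [2]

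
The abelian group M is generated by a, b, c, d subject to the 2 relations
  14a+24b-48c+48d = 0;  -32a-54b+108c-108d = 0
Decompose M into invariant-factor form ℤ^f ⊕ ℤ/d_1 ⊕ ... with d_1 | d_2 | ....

Answer: M ≅ ℤ^2 ⊕ ℤ/2 ⊕ ℤ/6

Derivation:
rank_ℚ(R)=2; free=4−2=2
SNF(R) diag = [2, 6] → torsion [2, 6]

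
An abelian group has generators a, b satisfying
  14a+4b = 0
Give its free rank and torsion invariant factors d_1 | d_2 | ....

rank_ℚ(R)=1; free=2−1=1
SNF(R) diag = [2] → torsion [2]

Answer: M ≅ ℤ^1 ⊕ ℤ/2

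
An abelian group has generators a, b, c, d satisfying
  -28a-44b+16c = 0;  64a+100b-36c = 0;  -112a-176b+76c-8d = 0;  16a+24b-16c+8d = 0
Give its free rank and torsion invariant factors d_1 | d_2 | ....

rank_ℚ(R)=4; free=4−4=0
SNF(R) diag = [4, 4, 4, 8] → torsion [4, 4, 4, 8]

Answer: M ≅ ℤ/4 ⊕ ℤ/4 ⊕ ℤ/4 ⊕ ℤ/8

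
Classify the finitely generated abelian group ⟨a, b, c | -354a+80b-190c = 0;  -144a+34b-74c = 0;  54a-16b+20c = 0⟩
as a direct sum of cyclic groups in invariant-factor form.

Answer: M ≅ ℤ/2 ⊕ ℤ/6 ⊕ ℤ/18

Derivation:
rank_ℚ(R)=3; free=3−3=0
SNF(R) diag = [2, 6, 18] → torsion [2, 6, 18]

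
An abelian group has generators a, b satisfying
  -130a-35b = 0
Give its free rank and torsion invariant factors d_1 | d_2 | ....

Answer: M ≅ ℤ^1 ⊕ ℤ/5

Derivation:
rank_ℚ(R)=1; free=2−1=1
SNF(R) diag = [5] → torsion [5]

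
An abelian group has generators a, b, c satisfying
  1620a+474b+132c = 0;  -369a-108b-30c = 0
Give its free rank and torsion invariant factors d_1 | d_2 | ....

Answer: M ≅ ℤ^1 ⊕ ℤ/3 ⊕ ℤ/6

Derivation:
rank_ℚ(R)=2; free=3−2=1
SNF(R) diag = [3, 6] → torsion [3, 6]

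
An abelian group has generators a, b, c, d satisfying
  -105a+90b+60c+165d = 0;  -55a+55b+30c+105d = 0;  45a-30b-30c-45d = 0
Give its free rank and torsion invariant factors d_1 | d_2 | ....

Answer: M ≅ ℤ^1 ⊕ ℤ/5 ⊕ ℤ/15 ⊕ ℤ/30

Derivation:
rank_ℚ(R)=3; free=4−3=1
SNF(R) diag = [5, 15, 30] → torsion [5, 15, 30]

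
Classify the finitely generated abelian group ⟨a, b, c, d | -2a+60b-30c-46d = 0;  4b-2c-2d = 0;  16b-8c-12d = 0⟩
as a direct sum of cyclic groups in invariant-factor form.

Answer: M ≅ ℤ^1 ⊕ ℤ/2 ⊕ ℤ/2 ⊕ ℤ/4

Derivation:
rank_ℚ(R)=3; free=4−3=1
SNF(R) diag = [2, 2, 4] → torsion [2, 2, 4]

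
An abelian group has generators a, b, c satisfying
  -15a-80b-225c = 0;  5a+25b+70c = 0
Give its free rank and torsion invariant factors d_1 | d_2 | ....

rank_ℚ(R)=2; free=3−2=1
SNF(R) diag = [5, 5] → torsion [5, 5]

Answer: M ≅ ℤ^1 ⊕ ℤ/5 ⊕ ℤ/5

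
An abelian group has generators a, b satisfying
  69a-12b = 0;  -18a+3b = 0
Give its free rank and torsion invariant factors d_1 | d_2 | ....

rank_ℚ(R)=2; free=2−2=0
SNF(R) diag = [3, 3] → torsion [3, 3]

Answer: M ≅ ℤ/3 ⊕ ℤ/3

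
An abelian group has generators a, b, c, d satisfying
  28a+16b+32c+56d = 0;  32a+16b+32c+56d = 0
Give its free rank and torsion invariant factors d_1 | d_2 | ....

Answer: M ≅ ℤ^2 ⊕ ℤ/4 ⊕ ℤ/8

Derivation:
rank_ℚ(R)=2; free=4−2=2
SNF(R) diag = [4, 8] → torsion [4, 8]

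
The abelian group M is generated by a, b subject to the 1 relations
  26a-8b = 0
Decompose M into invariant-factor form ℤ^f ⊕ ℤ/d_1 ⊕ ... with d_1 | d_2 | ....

Answer: M ≅ ℤ^1 ⊕ ℤ/2

Derivation:
rank_ℚ(R)=1; free=2−1=1
SNF(R) diag = [2] → torsion [2]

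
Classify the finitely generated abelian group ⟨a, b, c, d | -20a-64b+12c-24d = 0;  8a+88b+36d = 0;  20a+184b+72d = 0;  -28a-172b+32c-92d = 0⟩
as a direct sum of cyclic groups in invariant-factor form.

rank_ℚ(R)=4; free=4−4=0
SNF(R) diag = [4, 4, 12, 36] → torsion [4, 4, 12, 36]

Answer: M ≅ ℤ/4 ⊕ ℤ/4 ⊕ ℤ/12 ⊕ ℤ/36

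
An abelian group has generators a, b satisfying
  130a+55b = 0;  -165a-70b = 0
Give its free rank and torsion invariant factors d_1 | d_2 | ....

Answer: M ≅ ℤ/5 ⊕ ℤ/5

Derivation:
rank_ℚ(R)=2; free=2−2=0
SNF(R) diag = [5, 5] → torsion [5, 5]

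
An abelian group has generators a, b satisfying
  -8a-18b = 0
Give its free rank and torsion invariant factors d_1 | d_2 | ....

Answer: M ≅ ℤ^1 ⊕ ℤ/2

Derivation:
rank_ℚ(R)=1; free=2−1=1
SNF(R) diag = [2] → torsion [2]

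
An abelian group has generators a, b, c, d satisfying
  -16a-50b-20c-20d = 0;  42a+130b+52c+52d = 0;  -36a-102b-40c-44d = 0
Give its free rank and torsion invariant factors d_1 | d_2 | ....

Answer: M ≅ ℤ^1 ⊕ ℤ/2 ⊕ ℤ/2 ⊕ ℤ/4

Derivation:
rank_ℚ(R)=3; free=4−3=1
SNF(R) diag = [2, 2, 4] → torsion [2, 2, 4]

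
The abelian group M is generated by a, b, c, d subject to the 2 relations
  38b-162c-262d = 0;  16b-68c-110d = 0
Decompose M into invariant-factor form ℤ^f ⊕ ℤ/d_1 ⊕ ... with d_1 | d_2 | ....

rank_ℚ(R)=2; free=4−2=2
SNF(R) diag = [2, 2] → torsion [2, 2]

Answer: M ≅ ℤ^2 ⊕ ℤ/2 ⊕ ℤ/2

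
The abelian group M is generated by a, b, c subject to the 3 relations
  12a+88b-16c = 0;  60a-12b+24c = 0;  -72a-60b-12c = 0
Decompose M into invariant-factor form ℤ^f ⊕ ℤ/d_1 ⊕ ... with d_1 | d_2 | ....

Answer: M ≅ ℤ/4 ⊕ ℤ/12 ⊕ ℤ/36

Derivation:
rank_ℚ(R)=3; free=3−3=0
SNF(R) diag = [4, 12, 36] → torsion [4, 12, 36]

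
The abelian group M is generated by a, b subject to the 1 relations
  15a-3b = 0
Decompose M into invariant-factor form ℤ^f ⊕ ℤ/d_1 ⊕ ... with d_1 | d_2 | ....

rank_ℚ(R)=1; free=2−1=1
SNF(R) diag = [3] → torsion [3]

Answer: M ≅ ℤ^1 ⊕ ℤ/3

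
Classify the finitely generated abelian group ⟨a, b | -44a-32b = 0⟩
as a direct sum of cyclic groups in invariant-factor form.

rank_ℚ(R)=1; free=2−1=1
SNF(R) diag = [4] → torsion [4]

Answer: M ≅ ℤ^1 ⊕ ℤ/4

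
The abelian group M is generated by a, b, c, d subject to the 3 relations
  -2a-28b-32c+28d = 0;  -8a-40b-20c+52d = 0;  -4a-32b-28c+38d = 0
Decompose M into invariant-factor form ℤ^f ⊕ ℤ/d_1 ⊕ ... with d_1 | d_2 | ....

Answer: M ≅ ℤ^1 ⊕ ℤ/2 ⊕ ℤ/6 ⊕ ℤ/12

Derivation:
rank_ℚ(R)=3; free=4−3=1
SNF(R) diag = [2, 6, 12] → torsion [2, 6, 12]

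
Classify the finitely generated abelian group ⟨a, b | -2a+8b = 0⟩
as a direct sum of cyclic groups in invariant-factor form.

Answer: M ≅ ℤ^1 ⊕ ℤ/2

Derivation:
rank_ℚ(R)=1; free=2−1=1
SNF(R) diag = [2] → torsion [2]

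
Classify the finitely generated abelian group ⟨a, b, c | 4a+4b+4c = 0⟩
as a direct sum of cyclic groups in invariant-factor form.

Answer: M ≅ ℤ^2 ⊕ ℤ/4

Derivation:
rank_ℚ(R)=1; free=3−1=2
SNF(R) diag = [4] → torsion [4]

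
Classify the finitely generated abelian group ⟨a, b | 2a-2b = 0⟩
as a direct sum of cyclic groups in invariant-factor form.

Answer: M ≅ ℤ^1 ⊕ ℤ/2

Derivation:
rank_ℚ(R)=1; free=2−1=1
SNF(R) diag = [2] → torsion [2]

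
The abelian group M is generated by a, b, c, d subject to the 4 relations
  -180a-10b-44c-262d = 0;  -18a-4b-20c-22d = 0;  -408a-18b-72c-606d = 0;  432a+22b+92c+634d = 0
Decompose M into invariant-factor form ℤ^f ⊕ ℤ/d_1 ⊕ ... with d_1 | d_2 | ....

Answer: M ≅ ℤ/2 ⊕ ℤ/6 ⊕ ℤ/12 ⊕ ℤ/36

Derivation:
rank_ℚ(R)=4; free=4−4=0
SNF(R) diag = [2, 6, 12, 36] → torsion [2, 6, 12, 36]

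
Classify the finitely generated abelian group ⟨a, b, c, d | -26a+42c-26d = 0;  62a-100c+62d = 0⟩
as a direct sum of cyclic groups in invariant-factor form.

Answer: M ≅ ℤ^2 ⊕ ℤ/2 ⊕ ℤ/2

Derivation:
rank_ℚ(R)=2; free=4−2=2
SNF(R) diag = [2, 2] → torsion [2, 2]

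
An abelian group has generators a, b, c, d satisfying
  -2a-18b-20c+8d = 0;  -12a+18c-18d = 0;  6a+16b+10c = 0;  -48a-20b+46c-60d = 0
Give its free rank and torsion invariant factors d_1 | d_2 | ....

rank_ℚ(R)=4; free=4−4=0
SNF(R) diag = [2, 2, 6, 6] → torsion [2, 2, 6, 6]

Answer: M ≅ ℤ/2 ⊕ ℤ/2 ⊕ ℤ/6 ⊕ ℤ/6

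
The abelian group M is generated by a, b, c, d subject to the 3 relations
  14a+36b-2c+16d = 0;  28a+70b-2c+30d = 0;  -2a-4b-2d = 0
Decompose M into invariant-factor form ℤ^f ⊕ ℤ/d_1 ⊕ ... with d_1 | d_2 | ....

Answer: M ≅ ℤ^1 ⊕ ℤ/2 ⊕ ℤ/2 ⊕ ℤ/6

Derivation:
rank_ℚ(R)=3; free=4−3=1
SNF(R) diag = [2, 2, 6] → torsion [2, 2, 6]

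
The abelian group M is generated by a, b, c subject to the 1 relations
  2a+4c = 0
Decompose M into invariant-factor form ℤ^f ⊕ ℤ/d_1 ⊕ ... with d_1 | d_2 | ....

Answer: M ≅ ℤ^2 ⊕ ℤ/2

Derivation:
rank_ℚ(R)=1; free=3−1=2
SNF(R) diag = [2] → torsion [2]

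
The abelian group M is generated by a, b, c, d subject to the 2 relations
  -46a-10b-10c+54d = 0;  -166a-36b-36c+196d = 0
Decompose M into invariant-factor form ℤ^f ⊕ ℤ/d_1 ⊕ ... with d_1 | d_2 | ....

Answer: M ≅ ℤ^2 ⊕ ℤ/2 ⊕ ℤ/2

Derivation:
rank_ℚ(R)=2; free=4−2=2
SNF(R) diag = [2, 2] → torsion [2, 2]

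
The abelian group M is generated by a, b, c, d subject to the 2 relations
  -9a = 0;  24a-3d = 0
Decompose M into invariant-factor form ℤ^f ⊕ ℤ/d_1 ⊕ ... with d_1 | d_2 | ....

rank_ℚ(R)=2; free=4−2=2
SNF(R) diag = [3, 9] → torsion [3, 9]

Answer: M ≅ ℤ^2 ⊕ ℤ/3 ⊕ ℤ/9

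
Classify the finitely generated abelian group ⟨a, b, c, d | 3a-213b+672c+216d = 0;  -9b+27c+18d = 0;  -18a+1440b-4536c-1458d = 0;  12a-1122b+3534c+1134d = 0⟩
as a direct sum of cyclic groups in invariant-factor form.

rank_ℚ(R)=4; free=4−4=0
SNF(R) diag = [3, 9, 18, 54] → torsion [3, 9, 18, 54]

Answer: M ≅ ℤ/3 ⊕ ℤ/9 ⊕ ℤ/18 ⊕ ℤ/54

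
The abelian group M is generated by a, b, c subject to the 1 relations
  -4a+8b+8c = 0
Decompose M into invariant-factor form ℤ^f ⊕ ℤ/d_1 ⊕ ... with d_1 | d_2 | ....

Answer: M ≅ ℤ^2 ⊕ ℤ/4

Derivation:
rank_ℚ(R)=1; free=3−1=2
SNF(R) diag = [4] → torsion [4]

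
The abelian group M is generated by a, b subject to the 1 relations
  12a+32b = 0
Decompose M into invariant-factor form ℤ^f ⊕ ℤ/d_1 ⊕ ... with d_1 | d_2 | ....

rank_ℚ(R)=1; free=2−1=1
SNF(R) diag = [4] → torsion [4]

Answer: M ≅ ℤ^1 ⊕ ℤ/4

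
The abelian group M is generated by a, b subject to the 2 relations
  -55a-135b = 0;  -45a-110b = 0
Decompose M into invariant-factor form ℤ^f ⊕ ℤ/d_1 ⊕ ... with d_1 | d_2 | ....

rank_ℚ(R)=2; free=2−2=0
SNF(R) diag = [5, 5] → torsion [5, 5]

Answer: M ≅ ℤ/5 ⊕ ℤ/5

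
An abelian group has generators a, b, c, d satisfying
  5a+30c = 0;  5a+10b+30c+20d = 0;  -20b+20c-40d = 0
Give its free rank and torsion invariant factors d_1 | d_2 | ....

Answer: M ≅ ℤ^1 ⊕ ℤ/5 ⊕ ℤ/10 ⊕ ℤ/20

Derivation:
rank_ℚ(R)=3; free=4−3=1
SNF(R) diag = [5, 10, 20] → torsion [5, 10, 20]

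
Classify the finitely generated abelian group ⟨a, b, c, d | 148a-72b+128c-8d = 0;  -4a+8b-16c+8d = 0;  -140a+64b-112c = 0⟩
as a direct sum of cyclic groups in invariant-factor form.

Answer: M ≅ ℤ^1 ⊕ ℤ/4 ⊕ ℤ/8 ⊕ ℤ/16

Derivation:
rank_ℚ(R)=3; free=4−3=1
SNF(R) diag = [4, 8, 16] → torsion [4, 8, 16]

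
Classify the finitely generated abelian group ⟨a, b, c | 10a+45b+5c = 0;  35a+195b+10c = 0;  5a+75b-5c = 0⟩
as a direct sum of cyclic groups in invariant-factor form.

rank_ℚ(R)=3; free=3−3=0
SNF(R) diag = [5, 15, 15] → torsion [5, 15, 15]

Answer: M ≅ ℤ/5 ⊕ ℤ/15 ⊕ ℤ/15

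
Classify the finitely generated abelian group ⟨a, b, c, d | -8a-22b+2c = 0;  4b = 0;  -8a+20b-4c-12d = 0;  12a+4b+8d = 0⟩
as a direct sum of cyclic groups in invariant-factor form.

rank_ℚ(R)=4; free=4−4=0
SNF(R) diag = [2, 4, 4, 12] → torsion [2, 4, 4, 12]

Answer: M ≅ ℤ/2 ⊕ ℤ/4 ⊕ ℤ/4 ⊕ ℤ/12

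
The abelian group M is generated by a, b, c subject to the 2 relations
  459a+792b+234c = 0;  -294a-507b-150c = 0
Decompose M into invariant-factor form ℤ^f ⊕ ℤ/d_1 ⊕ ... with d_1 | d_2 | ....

Answer: M ≅ ℤ^1 ⊕ ℤ/3 ⊕ ℤ/9

Derivation:
rank_ℚ(R)=2; free=3−2=1
SNF(R) diag = [3, 9] → torsion [3, 9]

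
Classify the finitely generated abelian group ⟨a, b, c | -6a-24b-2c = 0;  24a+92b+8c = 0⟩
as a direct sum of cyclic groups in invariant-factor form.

rank_ℚ(R)=2; free=3−2=1
SNF(R) diag = [2, 4] → torsion [2, 4]

Answer: M ≅ ℤ^1 ⊕ ℤ/2 ⊕ ℤ/4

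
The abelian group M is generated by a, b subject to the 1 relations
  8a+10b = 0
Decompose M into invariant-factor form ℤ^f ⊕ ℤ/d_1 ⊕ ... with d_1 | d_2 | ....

rank_ℚ(R)=1; free=2−1=1
SNF(R) diag = [2] → torsion [2]

Answer: M ≅ ℤ^1 ⊕ ℤ/2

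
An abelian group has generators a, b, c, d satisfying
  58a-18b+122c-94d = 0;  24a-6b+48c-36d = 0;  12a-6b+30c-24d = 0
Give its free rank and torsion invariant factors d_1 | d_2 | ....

rank_ℚ(R)=3; free=4−3=1
SNF(R) diag = [2, 6, 6] → torsion [2, 6, 6]

Answer: M ≅ ℤ^1 ⊕ ℤ/2 ⊕ ℤ/6 ⊕ ℤ/6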